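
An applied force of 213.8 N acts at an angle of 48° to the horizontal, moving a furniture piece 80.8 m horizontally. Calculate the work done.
W = F·d·cosθ = (213.8)(80.8)cos(48°) = 11560 J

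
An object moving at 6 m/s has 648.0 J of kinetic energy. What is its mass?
m = 2·KE/v² = 2·648.0/(6)² = 36.0 kg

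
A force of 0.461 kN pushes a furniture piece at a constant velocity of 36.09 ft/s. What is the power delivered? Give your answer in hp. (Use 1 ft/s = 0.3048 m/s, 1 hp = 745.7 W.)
Convert to SI: F = 461.0 N, v = 11.0002 m/s
P = Fv = (461.0)(11.0002) = 5071.11 W = 6.8 hp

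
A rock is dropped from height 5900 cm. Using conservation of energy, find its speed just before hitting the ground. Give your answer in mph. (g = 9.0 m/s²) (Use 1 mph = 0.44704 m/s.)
Convert to SI: h = 59.0 m
mgh = ½mv² ⇒ v = √(2gh) = √(2·9.0·59.0) = 32.5883 m/s = 72.9 mph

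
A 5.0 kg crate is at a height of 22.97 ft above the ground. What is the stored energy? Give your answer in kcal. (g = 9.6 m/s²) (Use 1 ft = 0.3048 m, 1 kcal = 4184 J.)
Convert to SI: m = 5.0 kg, h = 7.00126 m
PE = mgh = (5.0)(9.6)(7.00126) = 336.06 J = 0.08032 kcal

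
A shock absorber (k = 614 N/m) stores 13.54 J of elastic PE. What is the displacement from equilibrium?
x = √(2·PE/k) = √(2·13.54/614) = 0.21 m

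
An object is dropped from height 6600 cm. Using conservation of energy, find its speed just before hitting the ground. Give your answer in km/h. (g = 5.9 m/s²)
Convert to SI: h = 66.0 m
mgh = ½mv² ⇒ v = √(2gh) = √(2·5.9·66.0) = 27.907 m/s = 100.5 km/h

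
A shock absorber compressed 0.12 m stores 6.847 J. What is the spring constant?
k = 2·PE/x² = 2·6.847/(0.12)² = 951.0 N/m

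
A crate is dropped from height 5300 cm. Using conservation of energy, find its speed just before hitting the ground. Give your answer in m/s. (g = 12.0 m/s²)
Convert to SI: h = 53.0 m
mgh = ½mv² ⇒ v = √(2gh) = √(2·12.0·53.0) = 35.67 m/s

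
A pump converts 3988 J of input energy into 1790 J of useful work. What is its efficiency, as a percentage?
η = W_out/W_in = 1790/3988 = 44.88%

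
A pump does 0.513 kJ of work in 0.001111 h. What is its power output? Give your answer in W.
Convert to SI: W = 513.0 J, t = 3.9996 s
P = W/t = 513.0/3.9996 = 128.3 W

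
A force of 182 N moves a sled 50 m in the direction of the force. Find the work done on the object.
W = F·d = (182)(50) = 9100 J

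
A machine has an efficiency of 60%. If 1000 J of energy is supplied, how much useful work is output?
W_out = η·W_in = 0.6·1000 = 600.0 J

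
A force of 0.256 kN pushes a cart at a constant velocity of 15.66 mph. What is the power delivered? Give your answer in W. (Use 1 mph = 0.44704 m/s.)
Convert to SI: F = 256.0 N, v = 7.00065 m/s
P = Fv = (256.0)(7.00065) = 1792 W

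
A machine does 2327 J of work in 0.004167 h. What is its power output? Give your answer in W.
Convert to SI: W = 2327.0 J, t = 15.0012 s
P = W/t = 2327.0/15.0012 = 155.1 W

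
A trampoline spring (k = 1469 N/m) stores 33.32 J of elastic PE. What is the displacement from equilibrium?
x = √(2·PE/k) = √(2·33.32/1469) = 0.213 m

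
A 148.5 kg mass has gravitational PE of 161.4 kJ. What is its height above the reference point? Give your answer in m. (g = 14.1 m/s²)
Convert to SI: m = 148.5 kg, PE = 161400 J
h = PE/(mg) = 161400/(148.5·14.1) = 77.08 m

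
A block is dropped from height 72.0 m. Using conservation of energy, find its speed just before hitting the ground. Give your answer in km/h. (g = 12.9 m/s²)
mgh = ½mv² ⇒ v = √(2gh) = √(2·12.9·72.0) = 43.0999 m/s = 155.2 km/h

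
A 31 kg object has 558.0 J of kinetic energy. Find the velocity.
v = √(2·KE/m) = √(2·558.0/31) = 6.0 m/s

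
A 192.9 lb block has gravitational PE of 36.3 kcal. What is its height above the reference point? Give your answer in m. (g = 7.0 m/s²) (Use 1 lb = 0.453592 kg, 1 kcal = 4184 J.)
Convert to SI: m = 87.4979 kg, PE = 151879 J
h = PE/(mg) = 151879/(87.4979·7.0) = 248.0 m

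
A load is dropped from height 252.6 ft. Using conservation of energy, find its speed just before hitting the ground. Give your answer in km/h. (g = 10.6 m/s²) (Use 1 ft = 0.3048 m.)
Convert to SI: h = 76.9925 m
mgh = ½mv² ⇒ v = √(2gh) = √(2·10.6·76.9925) = 40.401 m/s = 145.4 km/h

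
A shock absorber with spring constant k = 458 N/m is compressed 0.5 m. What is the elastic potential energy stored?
PE = ½kx² = ½(458)(0.5)² = 57.25 J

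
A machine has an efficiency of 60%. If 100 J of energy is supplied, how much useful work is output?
W_out = η·W_in = 0.6·100 = 60.0 J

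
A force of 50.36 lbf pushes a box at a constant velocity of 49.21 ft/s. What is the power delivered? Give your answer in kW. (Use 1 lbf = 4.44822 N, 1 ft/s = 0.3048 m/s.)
Convert to SI: F = 224.012 N, v = 14.9992 m/s
P = Fv = (224.012)(14.9992) = 3360.01 W = 3.36 kW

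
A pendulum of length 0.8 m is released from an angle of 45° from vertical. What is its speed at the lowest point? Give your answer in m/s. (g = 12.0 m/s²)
h = L(1 − cosθ) = 0.8(1 − cos45°) = 0.234315 m
v = √(2gh) = √(2·12.0·0.234315) = 2.371 m/s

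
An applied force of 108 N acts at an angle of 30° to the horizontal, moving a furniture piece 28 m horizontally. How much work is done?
W = F·d·cosθ = (108)(28)cos(30°) = 2619 J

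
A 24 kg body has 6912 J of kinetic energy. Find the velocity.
v = √(2·KE/m) = √(2·6912/24) = 24.0 m/s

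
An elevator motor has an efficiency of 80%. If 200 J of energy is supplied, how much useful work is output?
W_out = η·W_in = 0.8·200 = 160.0 J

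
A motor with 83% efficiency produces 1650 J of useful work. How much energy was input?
W_in = W_out/η = 1650/0.83 = 1988 J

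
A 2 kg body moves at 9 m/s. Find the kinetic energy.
KE = ½mv² = ½(2)(9)² = 81.0 J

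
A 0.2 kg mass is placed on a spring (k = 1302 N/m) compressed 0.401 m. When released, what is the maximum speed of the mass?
½kx² = ½mv² ⇒ v = x√(k/m) = (0.401)√(1302/0.2) = 32.35 m/s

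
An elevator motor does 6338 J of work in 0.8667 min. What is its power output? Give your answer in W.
Convert to SI: W = 6338.0 J, t = 52.002 s
P = W/t = 6338.0/52.002 = 121.9 W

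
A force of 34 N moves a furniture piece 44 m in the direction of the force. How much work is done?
W = F·d = (34)(44) = 1496 J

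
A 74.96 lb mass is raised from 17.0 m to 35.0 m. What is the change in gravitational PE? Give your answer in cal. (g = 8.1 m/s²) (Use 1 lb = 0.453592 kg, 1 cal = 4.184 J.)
Convert to SI: m = 34.0013 kg, Δh = 18.0 m
ΔPE = mgΔh = (34.0013)(8.1)(18.0) = 4957.38 J = 1185 cal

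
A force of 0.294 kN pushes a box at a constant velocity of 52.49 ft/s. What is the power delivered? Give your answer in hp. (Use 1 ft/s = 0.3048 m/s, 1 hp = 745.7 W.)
Convert to SI: F = 294.0 N, v = 15.999 m/s
P = Fv = (294.0)(15.999) = 4703.69 W = 6.308 hp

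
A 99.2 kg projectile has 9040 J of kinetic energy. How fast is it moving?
v = √(2·KE/m) = √(2·9040/99.2) = 13.5 m/s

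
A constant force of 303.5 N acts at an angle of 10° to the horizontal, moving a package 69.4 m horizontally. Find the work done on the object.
W = F·d·cosθ = (303.5)(69.4)cos(10°) = 20740 J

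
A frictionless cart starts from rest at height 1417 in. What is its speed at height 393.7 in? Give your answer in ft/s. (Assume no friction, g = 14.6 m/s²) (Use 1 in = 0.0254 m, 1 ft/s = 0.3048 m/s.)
Convert to SI: h₁−h₂ = 25.9918 m
mgh₁ = mgh₂ + ½mv² ⇒ v = √(2g(h₁−h₂)) = √(2·14.6·25.9918) = 27.5492 m/s = 90.38 ft/s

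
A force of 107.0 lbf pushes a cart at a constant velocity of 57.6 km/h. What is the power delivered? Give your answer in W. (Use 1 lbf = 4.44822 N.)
Convert to SI: F = 475.96 N, v = 16.0 m/s
P = Fv = (475.96)(16.0) = 7615 W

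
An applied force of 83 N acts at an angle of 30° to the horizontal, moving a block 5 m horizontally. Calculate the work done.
W = F·d·cosθ = (83)(5)cos(30°) = 359.4 J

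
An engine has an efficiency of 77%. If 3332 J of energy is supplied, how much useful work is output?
W_out = η·W_in = 0.77·3332 = 2565.64 J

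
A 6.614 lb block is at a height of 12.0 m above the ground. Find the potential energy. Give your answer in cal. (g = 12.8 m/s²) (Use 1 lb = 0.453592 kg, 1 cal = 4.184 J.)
Convert to SI: m = 3.00006 kg, h = 12.0 m
PE = mgh = (3.00006)(12.8)(12.0) = 460.809 J = 110.1 cal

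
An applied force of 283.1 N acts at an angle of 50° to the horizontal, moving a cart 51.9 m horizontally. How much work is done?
W = F·d·cosθ = (283.1)(51.9)cos(50°) = 9444 J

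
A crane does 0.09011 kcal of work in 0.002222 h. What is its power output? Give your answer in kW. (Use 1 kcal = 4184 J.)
Convert to SI: W = 377.02 J, t = 7.9992 s
P = W/t = 377.02/7.9992 = 47.1322 W = 0.04713 kW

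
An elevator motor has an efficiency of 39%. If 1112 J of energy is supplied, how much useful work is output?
W_out = η·W_in = 0.39·1112 = 433.68 J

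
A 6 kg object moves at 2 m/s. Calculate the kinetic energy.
KE = ½mv² = ½(6)(2)² = 12.0 J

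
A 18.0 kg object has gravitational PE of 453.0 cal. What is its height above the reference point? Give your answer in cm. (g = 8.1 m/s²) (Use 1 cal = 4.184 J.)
Convert to SI: m = 18.0 kg, PE = 1895.35 J
h = PE/(mg) = 1895.35/(18.0·8.1) = 12.9997 m = 1300 cm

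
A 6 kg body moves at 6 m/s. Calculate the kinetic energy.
KE = ½mv² = ½(6)(6)² = 108.0 J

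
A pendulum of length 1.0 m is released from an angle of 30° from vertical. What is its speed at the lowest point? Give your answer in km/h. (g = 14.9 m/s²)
h = L(1 − cosθ) = 1.0(1 − cos30°) = 0.133975 m
v = √(2gh) = √(2·14.9·0.133975) = 1.99811 m/s = 7.193 km/h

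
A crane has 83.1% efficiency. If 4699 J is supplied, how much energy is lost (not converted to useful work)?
W_lost = W_in(1 − η) = 4699·(1 − 0.831) = 794.1 J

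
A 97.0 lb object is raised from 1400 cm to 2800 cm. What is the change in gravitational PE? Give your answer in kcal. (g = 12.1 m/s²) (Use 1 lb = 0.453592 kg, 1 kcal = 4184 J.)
Convert to SI: m = 43.9984 kg, Δh = 14.0 m
ΔPE = mgΔh = (43.9984)(12.1)(14.0) = 7453.33 J = 1.781 kcal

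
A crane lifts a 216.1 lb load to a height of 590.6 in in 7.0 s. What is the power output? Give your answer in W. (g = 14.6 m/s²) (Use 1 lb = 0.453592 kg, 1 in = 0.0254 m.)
Convert to SI: m = 98.0212 kg, h = 15.0012 m, t = 7.0 s
P = mgh/t = (98.0212)(14.6)(15.0012)/7.0 = 3067 W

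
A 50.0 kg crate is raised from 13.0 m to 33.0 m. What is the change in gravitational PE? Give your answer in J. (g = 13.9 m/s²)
ΔPE = mgΔh = (50.0)(13.9)(20.0) = 13900 J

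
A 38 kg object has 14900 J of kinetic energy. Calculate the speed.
v = √(2·KE/m) = √(2·14900/38) = 28.0 m/s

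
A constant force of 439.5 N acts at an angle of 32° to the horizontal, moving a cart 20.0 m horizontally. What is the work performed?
W = F·d·cosθ = (439.5)(20.0)cos(32°) = 7454 J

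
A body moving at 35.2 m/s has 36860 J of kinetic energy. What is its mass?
m = 2·KE/v² = 2·36860/(35.2)² = 59.5 kg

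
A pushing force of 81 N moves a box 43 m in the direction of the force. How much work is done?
W = F·d = (81)(43) = 3483 J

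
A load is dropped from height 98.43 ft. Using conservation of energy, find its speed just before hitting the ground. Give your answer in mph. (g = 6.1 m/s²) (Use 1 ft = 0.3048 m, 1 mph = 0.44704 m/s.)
Convert to SI: h = 30.0015 m
mgh = ½mv² ⇒ v = √(2gh) = √(2·6.1·30.0015) = 19.1316 m/s = 42.8 mph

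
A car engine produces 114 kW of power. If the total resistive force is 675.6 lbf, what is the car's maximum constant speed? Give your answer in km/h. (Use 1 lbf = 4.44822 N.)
Convert to SI: F = 3005.22 N
P = Fv ⇒ v = P/F = 114000 W/3005.22 N = 37.934 m/s = 136.6 km/h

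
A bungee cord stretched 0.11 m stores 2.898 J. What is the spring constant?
k = 2·PE/x² = 2·2.898/(0.11)² = 479.0 N/m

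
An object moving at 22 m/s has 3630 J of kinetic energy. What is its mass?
m = 2·KE/v² = 2·3630/(22)² = 15.0 kg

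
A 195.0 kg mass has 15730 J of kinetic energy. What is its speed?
v = √(2·KE/m) = √(2·15730/195.0) = 12.7 m/s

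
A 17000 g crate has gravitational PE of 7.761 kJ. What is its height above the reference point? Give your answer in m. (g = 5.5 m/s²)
Convert to SI: m = 17.0 kg, PE = 7761.0 J
h = PE/(mg) = 7761.0/(17.0·5.5) = 83.01 m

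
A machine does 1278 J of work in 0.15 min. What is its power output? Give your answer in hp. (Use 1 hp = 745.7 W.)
Convert to SI: W = 1278.0 J, t = 9.0 s
P = W/t = 1278.0/9.0 = 142.0 W = 0.1904 hp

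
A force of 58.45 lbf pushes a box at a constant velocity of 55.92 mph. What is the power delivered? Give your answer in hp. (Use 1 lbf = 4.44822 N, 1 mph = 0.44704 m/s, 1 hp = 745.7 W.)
Convert to SI: F = 259.998 N, v = 24.9985 m/s
P = Fv = (259.998)(24.9985) = 6499.57 W = 8.716 hp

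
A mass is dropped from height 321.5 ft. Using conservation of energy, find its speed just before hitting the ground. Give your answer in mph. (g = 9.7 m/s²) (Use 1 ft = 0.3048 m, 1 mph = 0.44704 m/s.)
Convert to SI: h = 97.9932 m
mgh = ½mv² ⇒ v = √(2gh) = √(2·9.7·97.9932) = 43.6012 m/s = 97.53 mph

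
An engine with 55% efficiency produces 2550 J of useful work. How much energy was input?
W_in = W_out/η = 2550/0.55 = 4636 J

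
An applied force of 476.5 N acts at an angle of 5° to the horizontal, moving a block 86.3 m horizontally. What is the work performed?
W = F·d·cosθ = (476.5)(86.3)cos(5°) = 40970 J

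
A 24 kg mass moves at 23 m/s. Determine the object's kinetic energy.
KE = ½mv² = ½(24)(23)² = 6348.0 J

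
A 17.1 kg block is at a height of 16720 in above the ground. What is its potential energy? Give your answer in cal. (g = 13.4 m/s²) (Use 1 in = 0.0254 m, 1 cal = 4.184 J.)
Convert to SI: m = 17.1 kg, h = 424.688 m
PE = mgh = (17.1)(13.4)(424.688) = 97313.0 J = 23260 cal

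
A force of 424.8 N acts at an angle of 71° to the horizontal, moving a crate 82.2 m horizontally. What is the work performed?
W = F·d·cosθ = (424.8)(82.2)cos(71°) = 11370 J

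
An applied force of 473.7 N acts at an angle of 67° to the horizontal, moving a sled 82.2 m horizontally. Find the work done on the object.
W = F·d·cosθ = (473.7)(82.2)cos(67°) = 15210 J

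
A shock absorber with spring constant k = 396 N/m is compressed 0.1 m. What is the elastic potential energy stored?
PE = ½kx² = ½(396)(0.1)² = 1.98 J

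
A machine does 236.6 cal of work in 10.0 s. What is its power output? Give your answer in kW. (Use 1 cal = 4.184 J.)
Convert to SI: W = 989.934 J, t = 10.0 s
P = W/t = 989.934/10.0 = 98.9934 W = 0.09899 kW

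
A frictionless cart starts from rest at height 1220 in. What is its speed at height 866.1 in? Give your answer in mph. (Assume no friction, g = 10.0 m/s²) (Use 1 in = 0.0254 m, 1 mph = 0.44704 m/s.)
Convert to SI: h₁−h₂ = 8.98906 m
mgh₁ = mgh₂ + ½mv² ⇒ v = √(2g(h₁−h₂)) = √(2·10.0·8.98906) = 13.4083 m/s = 29.99 mph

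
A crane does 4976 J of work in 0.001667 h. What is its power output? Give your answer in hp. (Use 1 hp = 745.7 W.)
Convert to SI: W = 4976.0 J, t = 6.0012 s
P = W/t = 4976.0/6.0012 = 829.167 W = 1.112 hp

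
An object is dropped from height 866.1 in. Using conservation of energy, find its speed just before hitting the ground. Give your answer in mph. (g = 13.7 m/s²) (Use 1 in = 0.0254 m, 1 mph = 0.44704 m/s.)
Convert to SI: h = 21.9989 m
mgh = ½mv² ⇒ v = √(2gh) = √(2·13.7·21.9989) = 24.5514 m/s = 54.92 mph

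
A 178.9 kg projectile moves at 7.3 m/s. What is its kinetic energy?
KE = ½mv² = ½(178.9)(7.3)² = 4767 J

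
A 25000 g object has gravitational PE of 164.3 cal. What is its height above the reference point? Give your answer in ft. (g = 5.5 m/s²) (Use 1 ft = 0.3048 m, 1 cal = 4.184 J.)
Convert to SI: m = 25.0 kg, PE = 687.431 J
h = PE/(mg) = 687.431/(25.0·5.5) = 4.9995 m = 16.4 ft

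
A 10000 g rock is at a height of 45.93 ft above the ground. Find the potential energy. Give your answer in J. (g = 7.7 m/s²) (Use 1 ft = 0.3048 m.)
Convert to SI: m = 10.0 kg, h = 13.9995 m
PE = mgh = (10.0)(7.7)(13.9995) = 1078 J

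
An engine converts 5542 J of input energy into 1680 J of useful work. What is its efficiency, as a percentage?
η = W_out/W_in = 1680/5542 = 30.31%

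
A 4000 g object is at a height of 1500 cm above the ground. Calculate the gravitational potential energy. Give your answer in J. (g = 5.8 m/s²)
Convert to SI: m = 4.0 kg, h = 15.0 m
PE = mgh = (4.0)(5.8)(15.0) = 348.0 J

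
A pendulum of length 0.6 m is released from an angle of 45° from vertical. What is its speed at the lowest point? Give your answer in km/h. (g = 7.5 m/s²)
h = L(1 − cosθ) = 0.6(1 − cos45°) = 0.175736 m
v = √(2gh) = √(2·7.5·0.175736) = 1.62359 m/s = 5.845 km/h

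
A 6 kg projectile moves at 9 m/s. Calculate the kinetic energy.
KE = ½mv² = ½(6)(9)² = 243.0 J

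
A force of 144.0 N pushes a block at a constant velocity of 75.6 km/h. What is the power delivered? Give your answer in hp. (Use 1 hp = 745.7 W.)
Convert to SI: F = 144.0 N, v = 21.0 m/s
P = Fv = (144.0)(21.0) = 3024.0 W = 4.055 hp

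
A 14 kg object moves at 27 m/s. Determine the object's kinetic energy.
KE = ½mv² = ½(14)(27)² = 5103.0 J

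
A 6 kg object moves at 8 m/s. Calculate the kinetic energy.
KE = ½mv² = ½(6)(8)² = 192.0 J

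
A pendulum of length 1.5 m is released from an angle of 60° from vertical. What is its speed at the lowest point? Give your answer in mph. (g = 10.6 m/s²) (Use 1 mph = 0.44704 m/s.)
h = L(1 − cosθ) = 1.5(1 − cos60°) = 0.75 m
v = √(2gh) = √(2·10.6·0.75) = 3.98748 m/s = 8.92 mph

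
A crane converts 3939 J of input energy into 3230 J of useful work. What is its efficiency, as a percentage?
η = W_out/W_in = 3230/3939 = 82.0%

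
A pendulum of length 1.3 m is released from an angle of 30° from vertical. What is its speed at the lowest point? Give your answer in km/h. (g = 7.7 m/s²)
h = L(1 − cosθ) = 1.3(1 − cos30°) = 0.174167 m
v = √(2gh) = √(2·7.7·0.174167) = 1.63773 m/s = 5.896 km/h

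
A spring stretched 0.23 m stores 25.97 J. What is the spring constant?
k = 2·PE/x² = 2·25.97/(0.23)² = 981.9 N/m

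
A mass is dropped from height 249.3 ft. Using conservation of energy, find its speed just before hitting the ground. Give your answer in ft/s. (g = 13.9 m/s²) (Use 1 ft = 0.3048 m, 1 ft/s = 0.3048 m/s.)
Convert to SI: h = 75.9866 m
mgh = ½mv² ⇒ v = √(2gh) = √(2·13.9·75.9866) = 45.9612 m/s = 150.8 ft/s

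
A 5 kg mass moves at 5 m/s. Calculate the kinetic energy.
KE = ½mv² = ½(5)(5)² = 62.5 J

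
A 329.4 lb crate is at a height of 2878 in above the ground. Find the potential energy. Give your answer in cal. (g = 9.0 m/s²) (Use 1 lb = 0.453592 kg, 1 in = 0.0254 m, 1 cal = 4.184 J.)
Convert to SI: m = 149.413 kg, h = 73.1012 m
PE = mgh = (149.413)(9.0)(73.1012) = 98300.6 J = 23490 cal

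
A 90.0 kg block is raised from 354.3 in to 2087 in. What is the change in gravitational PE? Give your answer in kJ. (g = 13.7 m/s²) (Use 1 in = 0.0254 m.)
Convert to SI: m = 90.0 kg, Δh = 44.0106 m
ΔPE = mgΔh = (90.0)(13.7)(44.0106) = 54265.0 J = 54.27 kJ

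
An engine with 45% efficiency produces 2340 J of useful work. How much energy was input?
W_in = W_out/η = 2340/0.45 = 5200 J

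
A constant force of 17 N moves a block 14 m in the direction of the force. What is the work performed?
W = F·d = (17)(14) = 238.0 J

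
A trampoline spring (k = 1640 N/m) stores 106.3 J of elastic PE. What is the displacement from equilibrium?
x = √(2·PE/k) = √(2·106.3/1640) = 0.36 m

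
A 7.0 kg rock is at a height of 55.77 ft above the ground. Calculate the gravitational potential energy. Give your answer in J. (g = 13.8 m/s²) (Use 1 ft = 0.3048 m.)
Convert to SI: m = 7.0 kg, h = 16.9987 m
PE = mgh = (7.0)(13.8)(16.9987) = 1642 J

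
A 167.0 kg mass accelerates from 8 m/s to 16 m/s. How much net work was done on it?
W = ΔKE = ½m(v₂² − v₁²) = ½(167.0)(16² − 8²) = 16032.0 J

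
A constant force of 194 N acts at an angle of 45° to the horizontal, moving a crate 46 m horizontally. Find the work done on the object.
W = F·d·cosθ = (194)(46)cos(45°) = 6310 J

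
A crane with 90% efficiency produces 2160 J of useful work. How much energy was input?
W_in = W_out/η = 2160/0.9 = 2400 J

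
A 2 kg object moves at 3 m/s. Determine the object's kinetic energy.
KE = ½mv² = ½(2)(3)² = 9.0 J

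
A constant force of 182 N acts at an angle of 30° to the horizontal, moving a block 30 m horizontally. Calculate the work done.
W = F·d·cosθ = (182)(30)cos(30°) = 4728 J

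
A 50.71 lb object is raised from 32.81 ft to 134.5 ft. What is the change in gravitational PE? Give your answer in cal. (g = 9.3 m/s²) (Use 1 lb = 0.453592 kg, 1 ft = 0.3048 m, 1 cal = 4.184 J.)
Convert to SI: m = 23.0017 kg, Δh = 30.9951 m
ΔPE = mgΔh = (23.0017)(9.3)(30.9951) = 6630.33 J = 1585 cal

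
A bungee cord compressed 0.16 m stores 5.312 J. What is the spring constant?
k = 2·PE/x² = 2·5.312/(0.16)² = 415.0 N/m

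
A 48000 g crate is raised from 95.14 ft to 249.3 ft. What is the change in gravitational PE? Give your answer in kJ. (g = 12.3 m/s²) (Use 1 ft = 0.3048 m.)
Convert to SI: m = 48.0 kg, Δh = 46.988 m
ΔPE = mgΔh = (48.0)(12.3)(46.988) = 27741.7 J = 27.74 kJ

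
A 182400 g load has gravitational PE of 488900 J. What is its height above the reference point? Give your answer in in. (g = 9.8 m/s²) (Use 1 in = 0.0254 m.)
Convert to SI: m = 182.4 kg, PE = 488900 J
h = PE/(mg) = 488900/(182.4·9.8) = 273.507 m = 10770 in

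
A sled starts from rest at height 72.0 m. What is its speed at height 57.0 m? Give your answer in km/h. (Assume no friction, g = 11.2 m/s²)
mgh₁ = mgh₂ + ½mv² ⇒ v = √(2g(h₁−h₂)) = √(2·11.2·15.0) = 18.3303 m/s = 65.99 km/h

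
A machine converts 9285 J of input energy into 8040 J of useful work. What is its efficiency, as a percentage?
η = W_out/W_in = 8040/9285 = 86.59%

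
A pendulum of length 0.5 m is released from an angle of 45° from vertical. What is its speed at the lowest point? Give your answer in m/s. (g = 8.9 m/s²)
h = L(1 − cosθ) = 0.5(1 − cos45°) = 0.146447 m
v = √(2gh) = √(2·8.9·0.146447) = 1.615 m/s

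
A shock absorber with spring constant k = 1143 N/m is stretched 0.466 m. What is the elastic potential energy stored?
PE = ½kx² = ½(1143)(0.466)² = 124.1 J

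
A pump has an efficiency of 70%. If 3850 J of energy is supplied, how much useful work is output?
W_out = η·W_in = 0.7·3850 = 2695.0 J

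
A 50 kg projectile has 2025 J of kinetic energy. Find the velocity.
v = √(2·KE/m) = √(2·2025/50) = 9.0 m/s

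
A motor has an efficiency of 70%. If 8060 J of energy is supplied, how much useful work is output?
W_out = η·W_in = 0.7·8060 = 5642.0 J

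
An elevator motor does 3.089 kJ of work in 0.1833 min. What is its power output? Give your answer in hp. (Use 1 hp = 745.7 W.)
Convert to SI: W = 3089.0 J, t = 10.998 s
P = W/t = 3089.0/10.998 = 280.869 W = 0.3767 hp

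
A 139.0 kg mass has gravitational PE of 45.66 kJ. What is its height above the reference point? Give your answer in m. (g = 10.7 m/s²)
Convert to SI: m = 139.0 kg, PE = 45660.0 J
h = PE/(mg) = 45660.0/(139.0·10.7) = 30.7 m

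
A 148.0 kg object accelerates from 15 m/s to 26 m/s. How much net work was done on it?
W = ΔKE = ½m(v₂² − v₁²) = ½(148.0)(26² − 15²) = 33374.0 J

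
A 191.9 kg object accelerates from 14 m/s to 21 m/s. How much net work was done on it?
W = ΔKE = ½m(v₂² − v₁²) = ½(191.9)(21² − 14²) = 23507.75 J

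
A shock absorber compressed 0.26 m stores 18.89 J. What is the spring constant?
k = 2·PE/x² = 2·18.89/(0.26)² = 558.9 N/m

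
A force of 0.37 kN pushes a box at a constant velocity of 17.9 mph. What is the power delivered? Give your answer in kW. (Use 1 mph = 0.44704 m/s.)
Convert to SI: F = 370.0 N, v = 8.00202 m/s
P = Fv = (370.0)(8.00202) = 2960.75 W = 2.961 kW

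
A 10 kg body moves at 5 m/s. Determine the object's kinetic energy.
KE = ½mv² = ½(10)(5)² = 125.0 J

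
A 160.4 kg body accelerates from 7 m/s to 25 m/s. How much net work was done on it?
W = ΔKE = ½m(v₂² − v₁²) = ½(160.4)(25² − 7²) = 46195.2 J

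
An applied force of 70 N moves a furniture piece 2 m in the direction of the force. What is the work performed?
W = F·d = (70)(2) = 140.0 J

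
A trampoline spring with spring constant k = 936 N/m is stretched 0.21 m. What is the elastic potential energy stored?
PE = ½kx² = ½(936)(0.21)² = 20.64 J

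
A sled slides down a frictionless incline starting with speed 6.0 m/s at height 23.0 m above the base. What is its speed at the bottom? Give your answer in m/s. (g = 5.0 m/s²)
½mv₀² + mgh = ½mv² ⇒ v = √(v₀² + 2gh) = √(6.0² + 2·5.0·23.0) = 16.31 m/s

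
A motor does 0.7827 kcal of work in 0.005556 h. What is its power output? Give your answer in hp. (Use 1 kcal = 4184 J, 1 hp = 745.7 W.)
Convert to SI: W = 3274.82 J, t = 20.0016 s
P = W/t = 3274.82/20.0016 = 163.728 W = 0.2196 hp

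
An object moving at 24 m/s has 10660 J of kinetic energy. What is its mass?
m = 2·KE/v² = 2·10660/(24)² = 37.01 kg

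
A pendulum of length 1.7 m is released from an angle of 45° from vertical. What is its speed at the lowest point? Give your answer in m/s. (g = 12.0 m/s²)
h = L(1 − cosθ) = 1.7(1 − cos45°) = 0.497918 m
v = √(2gh) = √(2·12.0·0.497918) = 3.457 m/s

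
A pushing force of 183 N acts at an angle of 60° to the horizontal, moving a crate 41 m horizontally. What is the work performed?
W = F·d·cosθ = (183)(41)cos(60°) = 3752 J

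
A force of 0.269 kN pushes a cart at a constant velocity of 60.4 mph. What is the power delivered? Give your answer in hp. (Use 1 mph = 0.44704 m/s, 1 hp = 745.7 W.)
Convert to SI: F = 269.0 N, v = 27.0012 m/s
P = Fv = (269.0)(27.0012) = 7263.33 W = 9.74 hp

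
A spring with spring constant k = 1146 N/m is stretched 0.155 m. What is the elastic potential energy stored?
PE = ½kx² = ½(1146)(0.155)² = 13.77 J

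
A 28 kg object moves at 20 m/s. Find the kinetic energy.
KE = ½mv² = ½(28)(20)² = 5600.0 J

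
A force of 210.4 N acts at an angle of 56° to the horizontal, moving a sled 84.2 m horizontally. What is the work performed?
W = F·d·cosθ = (210.4)(84.2)cos(56°) = 9906 J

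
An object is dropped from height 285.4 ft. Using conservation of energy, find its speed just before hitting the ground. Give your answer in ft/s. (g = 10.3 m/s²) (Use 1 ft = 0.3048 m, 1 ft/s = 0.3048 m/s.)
Convert to SI: h = 86.9899 m
mgh = ½mv² ⇒ v = √(2gh) = √(2·10.3·86.9899) = 42.3319 m/s = 138.9 ft/s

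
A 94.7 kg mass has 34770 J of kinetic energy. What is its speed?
v = √(2·KE/m) = √(2·34770/94.7) = 27.1 m/s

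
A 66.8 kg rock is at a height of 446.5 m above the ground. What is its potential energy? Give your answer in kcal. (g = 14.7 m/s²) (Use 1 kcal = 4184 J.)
PE = mgh = (66.8)(14.7)(446.5) = 438445 J = 104.8 kcal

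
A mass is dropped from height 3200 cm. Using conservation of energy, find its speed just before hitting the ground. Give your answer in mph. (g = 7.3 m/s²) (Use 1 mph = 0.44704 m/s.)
Convert to SI: h = 32.0 m
mgh = ½mv² ⇒ v = √(2gh) = √(2·7.3·32.0) = 21.6148 m/s = 48.35 mph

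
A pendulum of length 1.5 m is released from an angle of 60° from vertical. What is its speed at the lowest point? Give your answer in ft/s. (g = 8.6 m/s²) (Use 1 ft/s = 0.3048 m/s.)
h = L(1 − cosθ) = 1.5(1 − cos60°) = 0.75 m
v = √(2gh) = √(2·8.6·0.75) = 3.59166 m/s = 11.78 ft/s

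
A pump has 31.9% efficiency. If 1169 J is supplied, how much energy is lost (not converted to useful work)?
W_lost = W_in(1 − η) = 1169·(1 − 0.319) = 796.1 J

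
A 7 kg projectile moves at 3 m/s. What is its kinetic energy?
KE = ½mv² = ½(7)(3)² = 31.5 J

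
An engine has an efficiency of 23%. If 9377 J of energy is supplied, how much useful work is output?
W_out = η·W_in = 0.23·9377 = 2156.71 J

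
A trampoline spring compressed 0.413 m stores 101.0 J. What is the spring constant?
k = 2·PE/x² = 2·101.0/(0.413)² = 1184 N/m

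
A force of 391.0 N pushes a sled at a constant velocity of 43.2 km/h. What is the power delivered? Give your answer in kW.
Convert to SI: F = 391.0 N, v = 12.0 m/s
P = Fv = (391.0)(12.0) = 4692.0 W = 4.692 kW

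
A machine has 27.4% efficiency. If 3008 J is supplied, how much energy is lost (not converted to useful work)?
W_lost = W_in(1 − η) = 3008·(1 − 0.274) = 2184 J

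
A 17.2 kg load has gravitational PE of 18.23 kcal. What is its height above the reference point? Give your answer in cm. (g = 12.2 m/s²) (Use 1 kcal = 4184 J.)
Convert to SI: m = 17.2 kg, PE = 76274.3 J
h = PE/(mg) = 76274.3/(17.2·12.2) = 363.488 m = 36350 cm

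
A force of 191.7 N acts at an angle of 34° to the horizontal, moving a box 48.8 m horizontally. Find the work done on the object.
W = F·d·cosθ = (191.7)(48.8)cos(34°) = 7756 J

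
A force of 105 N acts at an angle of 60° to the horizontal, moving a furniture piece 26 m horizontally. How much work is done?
W = F·d·cosθ = (105)(26)cos(60°) = 1365 J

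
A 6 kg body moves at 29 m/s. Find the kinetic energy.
KE = ½mv² = ½(6)(29)² = 2523.0 J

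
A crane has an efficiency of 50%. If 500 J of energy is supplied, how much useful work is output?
W_out = η·W_in = 0.5·500 = 250.0 J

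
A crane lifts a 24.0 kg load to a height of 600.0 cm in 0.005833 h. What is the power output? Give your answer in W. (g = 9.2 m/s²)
Convert to SI: m = 24.0 kg, h = 6.0 m, t = 20.9988 s
P = mgh/t = (24.0)(9.2)(6.0)/20.9988 = 63.09 W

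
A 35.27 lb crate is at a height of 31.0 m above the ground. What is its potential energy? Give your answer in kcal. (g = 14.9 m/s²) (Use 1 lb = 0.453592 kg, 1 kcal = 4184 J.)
Convert to SI: m = 15.9982 kg, h = 31.0 m
PE = mgh = (15.9982)(14.9)(31.0) = 7389.56 J = 1.766 kcal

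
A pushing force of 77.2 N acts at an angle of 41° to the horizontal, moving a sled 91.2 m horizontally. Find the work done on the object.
W = F·d·cosθ = (77.2)(91.2)cos(41°) = 5314 J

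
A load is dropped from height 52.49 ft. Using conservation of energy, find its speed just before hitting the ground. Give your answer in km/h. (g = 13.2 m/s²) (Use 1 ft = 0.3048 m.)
Convert to SI: h = 15.999 m
mgh = ½mv² ⇒ v = √(2gh) = √(2·13.2·15.999) = 20.5517 m/s = 73.99 km/h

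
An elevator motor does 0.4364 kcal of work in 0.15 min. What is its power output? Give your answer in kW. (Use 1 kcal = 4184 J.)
Convert to SI: W = 1825.9 J, t = 9.0 s
P = W/t = 1825.9/9.0 = 202.878 W = 0.2029 kW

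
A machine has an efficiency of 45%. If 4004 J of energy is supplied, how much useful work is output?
W_out = η·W_in = 0.45·4004 = 1801.8 J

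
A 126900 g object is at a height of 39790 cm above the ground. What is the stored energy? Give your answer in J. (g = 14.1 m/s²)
Convert to SI: m = 126.9 kg, h = 397.9 m
PE = mgh = (126.9)(14.1)(397.9) = 712000 J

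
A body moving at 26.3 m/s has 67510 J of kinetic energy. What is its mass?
m = 2·KE/v² = 2·67510/(26.3)² = 195.2 kg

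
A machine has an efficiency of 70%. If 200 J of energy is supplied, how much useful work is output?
W_out = η·W_in = 0.7·200 = 140.0 J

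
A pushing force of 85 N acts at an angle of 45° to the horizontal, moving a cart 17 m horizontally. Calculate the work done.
W = F·d·cosθ = (85)(17)cos(45°) = 1022 J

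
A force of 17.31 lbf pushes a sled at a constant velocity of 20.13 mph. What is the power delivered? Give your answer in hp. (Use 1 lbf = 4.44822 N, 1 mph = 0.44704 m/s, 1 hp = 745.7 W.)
Convert to SI: F = 76.9987 N, v = 8.99892 m/s
P = Fv = (76.9987)(8.99892) = 692.905 W = 0.9292 hp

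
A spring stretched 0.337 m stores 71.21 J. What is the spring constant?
k = 2·PE/x² = 2·71.21/(0.337)² = 1254 N/m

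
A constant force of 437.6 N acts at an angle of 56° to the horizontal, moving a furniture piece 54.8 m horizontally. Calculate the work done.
W = F·d·cosθ = (437.6)(54.8)cos(56°) = 13410 J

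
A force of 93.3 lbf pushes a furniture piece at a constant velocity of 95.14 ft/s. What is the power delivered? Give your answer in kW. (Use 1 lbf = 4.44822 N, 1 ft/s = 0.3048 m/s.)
Convert to SI: F = 415.019 N, v = 28.9987 m/s
P = Fv = (415.019)(28.9987) = 12034.998 W = 12.03 kW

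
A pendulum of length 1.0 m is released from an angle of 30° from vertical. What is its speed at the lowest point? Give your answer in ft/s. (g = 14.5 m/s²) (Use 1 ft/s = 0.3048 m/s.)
h = L(1 − cosθ) = 1.0(1 − cos30°) = 0.133975 m
v = √(2gh) = √(2·14.5·0.133975) = 1.97111 m/s = 6.467 ft/s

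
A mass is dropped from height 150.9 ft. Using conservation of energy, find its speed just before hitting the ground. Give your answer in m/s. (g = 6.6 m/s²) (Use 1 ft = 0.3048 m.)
Convert to SI: h = 45.9943 m
mgh = ½mv² ⇒ v = √(2gh) = √(2·6.6·45.9943) = 24.64 m/s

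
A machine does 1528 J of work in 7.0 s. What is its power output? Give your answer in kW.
P = W/t = 1528.0/7.0 = 218.286 W = 0.2183 kW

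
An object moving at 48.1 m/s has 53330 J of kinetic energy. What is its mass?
m = 2·KE/v² = 2·53330/(48.1)² = 46.1 kg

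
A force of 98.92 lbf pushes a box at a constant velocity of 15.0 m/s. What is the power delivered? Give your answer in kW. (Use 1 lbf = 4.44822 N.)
Convert to SI: F = 440.018 N, v = 15.0 m/s
P = Fv = (440.018)(15.0) = 6600.27 W = 6.6 kW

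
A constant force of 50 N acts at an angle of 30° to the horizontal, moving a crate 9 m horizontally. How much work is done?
W = F·d·cosθ = (50)(9)cos(30°) = 389.7 J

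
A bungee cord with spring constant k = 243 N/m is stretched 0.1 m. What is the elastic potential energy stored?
PE = ½kx² = ½(243)(0.1)² = 1.215 J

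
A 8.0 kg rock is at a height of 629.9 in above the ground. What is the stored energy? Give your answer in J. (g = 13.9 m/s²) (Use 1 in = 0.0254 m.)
Convert to SI: m = 8.0 kg, h = 15.9995 m
PE = mgh = (8.0)(13.9)(15.9995) = 1779 J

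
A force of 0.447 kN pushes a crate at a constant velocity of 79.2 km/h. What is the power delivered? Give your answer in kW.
Convert to SI: F = 447.0 N, v = 22.0 m/s
P = Fv = (447.0)(22.0) = 9834.0 W = 9.834 kW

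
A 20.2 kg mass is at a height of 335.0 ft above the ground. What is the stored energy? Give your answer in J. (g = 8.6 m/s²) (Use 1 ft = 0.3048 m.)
Convert to SI: m = 20.2 kg, h = 102.108 m
PE = mgh = (20.2)(8.6)(102.108) = 17740 J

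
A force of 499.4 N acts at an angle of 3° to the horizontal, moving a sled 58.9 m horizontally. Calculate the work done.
W = F·d·cosθ = (499.4)(58.9)cos(3°) = 29370 J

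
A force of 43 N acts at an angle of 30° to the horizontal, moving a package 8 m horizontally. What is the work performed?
W = F·d·cosθ = (43)(8)cos(30°) = 297.9 J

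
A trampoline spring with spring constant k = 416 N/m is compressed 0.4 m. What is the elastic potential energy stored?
PE = ½kx² = ½(416)(0.4)² = 33.28 J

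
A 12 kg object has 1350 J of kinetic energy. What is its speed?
v = √(2·KE/m) = √(2·1350/12) = 15.0 m/s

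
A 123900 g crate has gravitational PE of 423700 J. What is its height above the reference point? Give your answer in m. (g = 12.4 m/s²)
Convert to SI: m = 123.9 kg, PE = 423700 J
h = PE/(mg) = 423700/(123.9·12.4) = 275.8 m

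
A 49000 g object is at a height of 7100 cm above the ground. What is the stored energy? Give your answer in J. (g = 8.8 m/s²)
Convert to SI: m = 49.0 kg, h = 71.0 m
PE = mgh = (49.0)(8.8)(71.0) = 30620 J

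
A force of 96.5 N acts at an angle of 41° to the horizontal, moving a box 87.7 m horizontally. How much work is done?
W = F·d·cosθ = (96.5)(87.7)cos(41°) = 6387 J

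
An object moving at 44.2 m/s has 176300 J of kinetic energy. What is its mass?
m = 2·KE/v² = 2·176300/(44.2)² = 180.5 kg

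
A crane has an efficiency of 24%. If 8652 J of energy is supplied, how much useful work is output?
W_out = η·W_in = 0.24·8652 = 2076.48 J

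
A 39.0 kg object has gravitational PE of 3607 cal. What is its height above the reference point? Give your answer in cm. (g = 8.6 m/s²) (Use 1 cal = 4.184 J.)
Convert to SI: m = 39.0 kg, PE = 15091.7 J
h = PE/(mg) = 15091.7/(39.0·8.6) = 44.9961 m = 4500 cm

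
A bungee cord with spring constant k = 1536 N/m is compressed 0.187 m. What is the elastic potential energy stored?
PE = ½kx² = ½(1536)(0.187)² = 26.86 J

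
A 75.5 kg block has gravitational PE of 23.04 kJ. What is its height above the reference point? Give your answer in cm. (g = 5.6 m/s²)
Convert to SI: m = 75.5 kg, PE = 23040.0 J
h = PE/(mg) = 23040.0/(75.5·5.6) = 54.4939 m = 5449 cm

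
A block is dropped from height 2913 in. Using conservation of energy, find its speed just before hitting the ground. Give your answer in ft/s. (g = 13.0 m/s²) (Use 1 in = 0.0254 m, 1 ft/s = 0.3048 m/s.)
Convert to SI: h = 73.9902 m
mgh = ½mv² ⇒ v = √(2gh) = √(2·13.0·73.9902) = 43.8605 m/s = 143.9 ft/s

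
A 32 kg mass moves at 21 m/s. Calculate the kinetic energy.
KE = ½mv² = ½(32)(21)² = 7056.0 J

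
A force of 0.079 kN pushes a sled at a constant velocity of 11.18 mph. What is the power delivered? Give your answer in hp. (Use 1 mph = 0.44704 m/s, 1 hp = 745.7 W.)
Convert to SI: F = 79.0 N, v = 4.99791 m/s
P = Fv = (79.0)(4.99791) = 394.835 W = 0.5295 hp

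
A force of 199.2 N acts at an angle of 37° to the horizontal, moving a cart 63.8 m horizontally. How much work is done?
W = F·d·cosθ = (199.2)(63.8)cos(37°) = 10150 J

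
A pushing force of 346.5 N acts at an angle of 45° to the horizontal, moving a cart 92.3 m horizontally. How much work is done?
W = F·d·cosθ = (346.5)(92.3)cos(45°) = 22610 J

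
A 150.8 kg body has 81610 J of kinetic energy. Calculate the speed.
v = √(2·KE/m) = √(2·81610/150.8) = 32.9 m/s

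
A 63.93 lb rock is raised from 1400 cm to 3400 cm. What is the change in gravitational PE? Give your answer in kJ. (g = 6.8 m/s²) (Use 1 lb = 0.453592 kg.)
Convert to SI: m = 28.9981 kg, Δh = 20.0 m
ΔPE = mgΔh = (28.9981)(6.8)(20.0) = 3943.75 J = 3.944 kJ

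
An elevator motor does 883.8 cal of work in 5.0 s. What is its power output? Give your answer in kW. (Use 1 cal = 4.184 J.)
Convert to SI: W = 3697.82 J, t = 5.0 s
P = W/t = 3697.82/5.0 = 739.564 W = 0.7396 kW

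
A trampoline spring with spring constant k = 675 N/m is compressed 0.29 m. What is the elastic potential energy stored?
PE = ½kx² = ½(675)(0.29)² = 28.38 J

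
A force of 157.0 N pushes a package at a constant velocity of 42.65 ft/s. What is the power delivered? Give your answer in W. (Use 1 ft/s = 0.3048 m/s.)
Convert to SI: F = 157.0 N, v = 12.9997 m/s
P = Fv = (157.0)(12.9997) = 2041 W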